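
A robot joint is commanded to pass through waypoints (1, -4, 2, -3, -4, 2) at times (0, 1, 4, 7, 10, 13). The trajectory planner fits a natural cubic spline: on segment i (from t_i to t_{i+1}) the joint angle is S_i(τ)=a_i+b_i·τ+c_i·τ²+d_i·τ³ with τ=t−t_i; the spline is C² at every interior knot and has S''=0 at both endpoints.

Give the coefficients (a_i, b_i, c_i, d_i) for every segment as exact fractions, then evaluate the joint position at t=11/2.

Δ: Δ0=-5, Δ1=2, Δ2=-5/3, Δ3=-1/3, Δ4=2
row 1: diag=8, rhs=42; c'=3/8, d'=21/4
row 2: denom=12−3·3/8=87/8; d'=(-22−3·21/4)/(87/8)=-302/87
row 3: denom=12−3·8/29=324/29; d'=(8−3·-302/87)/(324/29)=89/54
row 4: denom=12−3·29/108=403/36; d'=(14−3·89/54)/(403/36)=326/403
back: M4=326/403
back: M3=89/54−29/108·326/403=1730/1209
back: M2=-302/87−8/29·1730/1209=-1558/403
back: M1=21/4−3/8·-1558/403=2700/403
M: M0=0, M1=2700/403, M2=-1558/403, M3=1730/1209, M4=326/403, M5=0
seg 0: a=1, c=M0/2=0, d=(M1−M0)/(6·1)=450/403, b=Δ0−h0·(2M0+M1)/6=-2465/403
seg 1: a=-4, c=M1/2=1350/403, d=(M2−M1)/(6·3)=-2129/3627, b=Δ1−h1·(2M1+M2)/6=-1115/403
seg 2: a=2, c=M2/2=-779/403, d=(M3−M2)/(6·3)=3202/10881, b=Δ2−h2·(2M2+M3)/6=46/31
seg 3: a=-3, c=M3/2=865/1209, d=(M4−M3)/(6·3)=-376/10881, b=Δ3−h3·(2M3+M4)/6=-874/403
seg 4: a=-4, c=M4/2=163/403, d=(M5−M4)/(6·3)=-163/3627, b=Δ4−h4·(2M4+M5)/6=480/403
t_q=11/2 → seg 2, τ=3/2; S=2+46/31·τ+-779/403·τ²+3202/10881·τ³=701/806

  seg 0: a=1 b=-2465/403 c=0 d=450/403
  seg 1: a=-4 b=-1115/403 c=1350/403 d=-2129/3627
  seg 2: a=2 b=46/31 c=-779/403 d=3202/10881
  seg 3: a=-3 b=-874/403 c=865/1209 d=-376/10881
  seg 4: a=-4 b=480/403 c=163/403 d=-163/3627
S(11/2) = 701/806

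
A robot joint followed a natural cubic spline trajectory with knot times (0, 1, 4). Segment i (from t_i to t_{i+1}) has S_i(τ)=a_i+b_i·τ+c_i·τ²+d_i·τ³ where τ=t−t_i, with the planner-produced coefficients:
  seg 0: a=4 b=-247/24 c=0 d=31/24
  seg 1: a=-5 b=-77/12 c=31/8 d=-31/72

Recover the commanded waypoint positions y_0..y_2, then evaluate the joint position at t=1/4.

y_0 = S_0(0) = a_0 = 4
y_1 = S_1(0) = a_1 = -5
y_2 = S_1(3) = -1
t_q=1/4 is in segment 0 (τ=1/4); S_0(τ)=741/512

y_0=4 y_1=-5 y_2=-1
S(1/4) = 741/512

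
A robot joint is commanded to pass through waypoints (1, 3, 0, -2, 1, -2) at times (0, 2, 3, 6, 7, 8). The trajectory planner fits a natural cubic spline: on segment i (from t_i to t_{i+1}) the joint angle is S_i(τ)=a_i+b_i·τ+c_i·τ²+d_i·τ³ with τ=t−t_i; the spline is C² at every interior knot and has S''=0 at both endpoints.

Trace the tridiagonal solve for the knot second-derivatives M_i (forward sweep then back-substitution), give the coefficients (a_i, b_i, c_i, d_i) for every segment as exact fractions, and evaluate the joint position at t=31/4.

Δ: Δ0=1, Δ1=-3, Δ2=-2/3, Δ3=3, Δ4=-3
row 1: diag=6, rhs=-24; c'=1/6, d'=-4
row 2: denom=8−1·1/6=47/6; d'=(14−1·-4)/(47/6)=108/47
row 3: denom=8−3·18/47=322/47; d'=(22−3·108/47)/(322/47)=355/161
row 4: denom=4−1·47/322=1241/322; d'=(-36−1·355/161)/(1241/322)=-12302/1241
back: M4=-12302/1241
back: M3=355/161−47/322·-12302/1241=4532/1241
back: M2=108/47−18/47·4532/1241=1116/1241
back: M1=-4−1/6·1116/1241=-5150/1241
M: M0=0, M1=-5150/1241, M2=1116/1241, M3=4532/1241, M4=-12302/1241, M5=0
seg 0: a=1, c=M0/2=0, d=(M1−M0)/(6·2)=-2575/7446, b=Δ0−h0·(2M0+M1)/6=8873/3723
seg 1: a=3, c=M1/2=-2575/1241, d=(M2−M1)/(6·1)=3133/3723, b=Δ1−h1·(2M1+M2)/6=-6577/3723
seg 2: a=0, c=M2/2=558/1241, d=(M3−M2)/(6·3)=1708/11169, b=Δ2−h2·(2M2+M3)/6=-12628/3723
seg 3: a=-2, c=M3/2=2266/1241, d=(M4−M3)/(6·1)=-8417/3723, b=Δ3−h3·(2M3+M4)/6=12788/3723
seg 4: a=1, c=M4/2=-6151/1241, d=(M5−M4)/(6·1)=6151/3723, b=Δ4−h4·(2M4+M5)/6=1133/3723
t_q=31/4 → seg 4, τ=3/4; S=1+1133/3723·τ+-6151/1241·τ²+6151/3723·τ³=-68525/79424

  seg 0: a=1 b=8873/3723 c=0 d=-2575/7446
  seg 1: a=3 b=-6577/3723 c=-2575/1241 d=3133/3723
  seg 2: a=0 b=-12628/3723 c=558/1241 d=1708/11169
  seg 3: a=-2 b=12788/3723 c=2266/1241 d=-8417/3723
  seg 4: a=1 b=1133/3723 c=-6151/1241 d=6151/3723
S(31/4) = -68525/79424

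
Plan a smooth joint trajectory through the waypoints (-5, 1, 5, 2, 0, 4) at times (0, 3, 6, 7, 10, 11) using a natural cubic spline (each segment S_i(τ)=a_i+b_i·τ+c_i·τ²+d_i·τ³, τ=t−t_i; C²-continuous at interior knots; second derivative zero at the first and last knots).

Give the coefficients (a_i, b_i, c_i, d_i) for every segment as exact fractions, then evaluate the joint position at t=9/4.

  seg 0: a=-5 b=895/521 c=0 d=49/1563
  seg 1: a=1 b=1336/521 c=147/521 d=-3247/14067
  seg 2: a=5 b=-1029/521 c=-2806/1563 d=1204/1563
  seg 3: a=2 b=-5087/1563 c=806/1563 d=1627/14067
  seg 4: a=0 b=4630/1563 c=811/521 d=-811/1563
S(9/4) = -25933/33344

Δ: Δ0=2, Δ1=4/3, Δ2=-3, Δ3=-2/3, Δ4=4
row 1: diag=12, rhs=-4; c'=1/4, d'=-1/3
row 2: denom=8−3·1/4=29/4; d'=(-26−3·-1/3)/(29/4)=-100/29
row 3: denom=8−1·4/29=228/29; d'=(14−1·-100/29)/(228/29)=253/114
row 4: denom=8−3·29/76=521/76; d'=(28−3·253/114)/(521/76)=1622/521
back: M4=1622/521
back: M3=253/114−29/76·1622/521=1612/1563
back: M2=-100/29−4/29·1612/1563=-5612/1563
back: M1=-1/3−1/4·-5612/1563=294/521
M: M0=0, M1=294/521, M2=-5612/1563, M3=1612/1563, M4=1622/521, M5=0
seg 0: a=-5, c=M0/2=0, d=(M1−M0)/(6·3)=49/1563, b=Δ0−h0·(2M0+M1)/6=895/521
seg 1: a=1, c=M1/2=147/521, d=(M2−M1)/(6·3)=-3247/14067, b=Δ1−h1·(2M1+M2)/6=1336/521
seg 2: a=5, c=M2/2=-2806/1563, d=(M3−M2)/(6·1)=1204/1563, b=Δ2−h2·(2M2+M3)/6=-1029/521
seg 3: a=2, c=M3/2=806/1563, d=(M4−M3)/(6·3)=1627/14067, b=Δ3−h3·(2M3+M4)/6=-5087/1563
seg 4: a=0, c=M4/2=811/521, d=(M5−M4)/(6·1)=-811/1563, b=Δ4−h4·(2M4+M5)/6=4630/1563
t_q=9/4 → seg 0, τ=9/4; S=-5+895/521·τ+0·τ²+49/1563·τ³=-25933/33344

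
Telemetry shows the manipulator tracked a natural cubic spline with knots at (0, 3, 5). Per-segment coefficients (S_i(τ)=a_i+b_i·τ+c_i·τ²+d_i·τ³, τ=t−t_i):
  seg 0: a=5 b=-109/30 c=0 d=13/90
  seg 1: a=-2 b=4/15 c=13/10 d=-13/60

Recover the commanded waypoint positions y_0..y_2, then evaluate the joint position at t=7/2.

y_0=5 y_1=-2 y_2=2
S(7/2) = -251/160

y_0 = S_0(0) = a_0 = 5
y_1 = S_1(0) = a_1 = -2
y_2 = S_1(2) = 2
t_q=7/2 is in segment 1 (τ=1/2); S_1(τ)=-251/160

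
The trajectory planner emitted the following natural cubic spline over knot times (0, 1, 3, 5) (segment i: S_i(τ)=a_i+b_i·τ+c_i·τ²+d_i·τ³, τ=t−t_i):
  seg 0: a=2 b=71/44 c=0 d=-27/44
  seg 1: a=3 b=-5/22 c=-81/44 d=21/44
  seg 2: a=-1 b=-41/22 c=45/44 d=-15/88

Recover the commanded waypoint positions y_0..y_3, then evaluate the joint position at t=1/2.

y_0=2 y_1=3 y_2=-1 y_3=-2
S(1/2) = 961/352

y_0 = S_0(0) = a_0 = 2
y_1 = S_1(0) = a_1 = 3
y_2 = S_2(0) = a_2 = -1
y_3 = S_2(2) = -2
t_q=1/2 is in segment 0 (τ=1/2); S_0(τ)=961/352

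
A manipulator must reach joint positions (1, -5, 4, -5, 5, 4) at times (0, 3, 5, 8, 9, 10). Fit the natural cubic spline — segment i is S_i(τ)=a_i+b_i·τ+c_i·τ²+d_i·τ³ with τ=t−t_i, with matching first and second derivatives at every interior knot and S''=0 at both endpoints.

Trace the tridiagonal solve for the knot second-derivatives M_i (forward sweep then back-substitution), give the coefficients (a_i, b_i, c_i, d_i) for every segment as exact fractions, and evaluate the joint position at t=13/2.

  seg 0: a=1 b=-546/109 c=0 d=328/981
  seg 1: a=-5 b=438/109 c=328/109 d=-1207/872
  seg 2: a=4 b=-121/218 c=-2309/436 d=5861/3924
  seg 3: a=-5 b=3487/436 c=888/109 d=-2679/436
  seg 4: a=5 b=1277/218 c=-4485/436 d=1495/436
S(13/2) = -12931/3488

Δ: Δ0=-2, Δ1=9/2, Δ2=-3, Δ3=10, Δ4=-1
row 1: diag=10, rhs=39; c'=1/5, d'=39/10
row 2: denom=10−2·1/5=48/5; d'=(-45−2·39/10)/(48/5)=-11/2
row 3: denom=8−3·5/16=113/16; d'=(78−3·-11/2)/(113/16)=1512/113
row 4: denom=4−1·16/113=436/113; d'=(-66−1·1512/113)/(436/113)=-4485/218
back: M4=-4485/218
back: M3=1512/113−16/113·-4485/218=1776/109
back: M2=-11/2−5/16·1776/109=-2309/218
back: M1=39/10−1/5·-2309/218=656/109
M: M0=0, M1=656/109, M2=-2309/218, M3=1776/109, M4=-4485/218, M5=0
seg 0: a=1, c=M0/2=0, d=(M1−M0)/(6·3)=328/981, b=Δ0−h0·(2M0+M1)/6=-546/109
seg 1: a=-5, c=M1/2=328/109, d=(M2−M1)/(6·2)=-1207/872, b=Δ1−h1·(2M1+M2)/6=438/109
seg 2: a=4, c=M2/2=-2309/436, d=(M3−M2)/(6·3)=5861/3924, b=Δ2−h2·(2M2+M3)/6=-121/218
seg 3: a=-5, c=M3/2=888/109, d=(M4−M3)/(6·1)=-2679/436, b=Δ3−h3·(2M3+M4)/6=3487/436
seg 4: a=5, c=M4/2=-4485/436, d=(M5−M4)/(6·1)=1495/436, b=Δ4−h4·(2M4+M5)/6=1277/218
t_q=13/2 → seg 2, τ=3/2; S=4+-121/218·τ+-2309/436·τ²+5861/3924·τ³=-12931/3488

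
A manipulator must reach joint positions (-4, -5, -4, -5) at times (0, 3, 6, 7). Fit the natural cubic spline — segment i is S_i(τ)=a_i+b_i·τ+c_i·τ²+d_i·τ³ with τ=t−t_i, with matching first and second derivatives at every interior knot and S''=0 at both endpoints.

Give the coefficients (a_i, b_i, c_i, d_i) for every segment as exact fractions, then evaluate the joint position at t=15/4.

  seg 0: a=-4 b=-19/29 c=0 d=28/783
  seg 1: a=-5 b=9/29 c=28/87 d=-82/783
  seg 2: a=-4 b=-17/29 c=-18/29 d=6/29
S(15/4) = -4297/928

Δ: Δ0=-1/3, Δ1=1/3, Δ2=-1
row 1: diag=12, rhs=4; c'=1/4, d'=1/3
row 2: denom=8−3·1/4=29/4; d'=(-8−3·1/3)/(29/4)=-36/29
back: M2=-36/29
back: M1=1/3−1/4·-36/29=56/87
M: M0=0, M1=56/87, M2=-36/29, M3=0
seg 0: a=-4, c=M0/2=0, d=(M1−M0)/(6·3)=28/783, b=Δ0−h0·(2M0+M1)/6=-19/29
seg 1: a=-5, c=M1/2=28/87, d=(M2−M1)/(6·3)=-82/783, b=Δ1−h1·(2M1+M2)/6=9/29
seg 2: a=-4, c=M2/2=-18/29, d=(M3−M2)/(6·1)=6/29, b=Δ2−h2·(2M2+M3)/6=-17/29
t_q=15/4 → seg 1, τ=3/4; S=-5+9/29·τ+28/87·τ²+-82/783·τ³=-4297/928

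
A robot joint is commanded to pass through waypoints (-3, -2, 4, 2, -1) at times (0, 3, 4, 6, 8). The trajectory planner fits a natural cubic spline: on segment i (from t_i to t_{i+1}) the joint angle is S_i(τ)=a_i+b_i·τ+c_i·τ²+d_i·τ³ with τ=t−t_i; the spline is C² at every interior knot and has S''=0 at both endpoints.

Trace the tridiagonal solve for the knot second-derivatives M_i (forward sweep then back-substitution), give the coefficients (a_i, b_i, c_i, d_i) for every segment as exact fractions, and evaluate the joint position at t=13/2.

  seg 0: a=-3 b=-2395/1032 c=0 d=913/3096
  seg 1: a=-2 b=2911/516 c=913/344 d=-2369/1032
  seg 2: a=4 b=4193/1032 c=-182/43 d=3511/4128
  seg 3: a=2 b=-1373/516 c=599/688 d=-599/4128
S(13/2) = 9567/11008

Δ: Δ0=1/3, Δ1=6, Δ2=-1, Δ3=-3/2
row 1: diag=8, rhs=34; c'=1/8, d'=17/4
row 2: denom=6−1·1/8=47/8; d'=(-42−1·17/4)/(47/8)=-370/47
row 3: denom=8−2·16/47=344/47; d'=(-3−2·-370/47)/(344/47)=599/344
back: M3=599/344
back: M2=-370/47−16/47·599/344=-364/43
back: M1=17/4−1/8·-364/43=913/172
M: M0=0, M1=913/172, M2=-364/43, M3=599/344, M4=0
seg 0: a=-3, c=M0/2=0, d=(M1−M0)/(6·3)=913/3096, b=Δ0−h0·(2M0+M1)/6=-2395/1032
seg 1: a=-2, c=M1/2=913/344, d=(M2−M1)/(6·1)=-2369/1032, b=Δ1−h1·(2M1+M2)/6=2911/516
seg 2: a=4, c=M2/2=-182/43, d=(M3−M2)/(6·2)=3511/4128, b=Δ2−h2·(2M2+M3)/6=4193/1032
seg 3: a=2, c=M3/2=599/688, d=(M4−M3)/(6·2)=-599/4128, b=Δ3−h3·(2M3+M4)/6=-1373/516
t_q=13/2 → seg 3, τ=1/2; S=2+-1373/516·τ+599/688·τ²+-599/4128·τ³=9567/11008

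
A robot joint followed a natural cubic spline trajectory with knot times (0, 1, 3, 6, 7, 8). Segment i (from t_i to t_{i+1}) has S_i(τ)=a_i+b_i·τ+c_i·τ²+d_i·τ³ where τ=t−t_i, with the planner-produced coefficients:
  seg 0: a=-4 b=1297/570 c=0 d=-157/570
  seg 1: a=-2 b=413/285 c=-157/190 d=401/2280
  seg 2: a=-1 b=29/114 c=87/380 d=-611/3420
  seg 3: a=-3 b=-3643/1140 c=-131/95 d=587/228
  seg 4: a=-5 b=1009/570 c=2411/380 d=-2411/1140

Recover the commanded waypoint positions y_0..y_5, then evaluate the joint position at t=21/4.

y_0 = S_0(0) = a_0 = -4
y_1 = S_1(0) = a_1 = -2
y_2 = S_2(0) = a_2 = -1
y_3 = S_3(0) = a_3 = -3
y_4 = S_4(0) = a_4 = -5
y_5 = S_4(1) = 1
t_q=21/4 is in segment 2 (τ=9/4); S_2(τ)=-31703/24320

y_0=-4 y_1=-2 y_2=-1 y_3=-3 y_4=-5 y_5=1
S(21/4) = -31703/24320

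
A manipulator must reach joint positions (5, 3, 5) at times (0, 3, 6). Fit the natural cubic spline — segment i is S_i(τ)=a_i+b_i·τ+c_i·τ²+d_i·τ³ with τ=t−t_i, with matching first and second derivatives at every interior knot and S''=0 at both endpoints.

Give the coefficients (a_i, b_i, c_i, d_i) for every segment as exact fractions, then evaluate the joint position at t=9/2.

  seg 0: a=5 b=-1 c=0 d=1/27
  seg 1: a=3 b=0 c=1/3 d=-1/27
S(9/2) = 29/8

Δ: Δ0=-2/3, Δ1=2/3
row 1: diag=12, rhs=8; c'=1/4, d'=2/3
back: M1=2/3
M: M0=0, M1=2/3, M2=0
seg 0: a=5, c=M0/2=0, d=(M1−M0)/(6·3)=1/27, b=Δ0−h0·(2M0+M1)/6=-1
seg 1: a=3, c=M1/2=1/3, d=(M2−M1)/(6·3)=-1/27, b=Δ1−h1·(2M1+M2)/6=0
t_q=9/2 → seg 1, τ=3/2; S=3+0·τ+1/3·τ²+-1/27·τ³=29/8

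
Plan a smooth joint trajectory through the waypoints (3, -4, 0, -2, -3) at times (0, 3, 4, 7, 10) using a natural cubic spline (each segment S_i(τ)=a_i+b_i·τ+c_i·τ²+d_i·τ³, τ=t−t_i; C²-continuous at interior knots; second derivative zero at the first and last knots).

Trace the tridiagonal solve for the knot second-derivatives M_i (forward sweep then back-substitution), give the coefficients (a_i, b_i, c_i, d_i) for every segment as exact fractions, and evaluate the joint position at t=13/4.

Δ: Δ0=-7/3, Δ1=4, Δ2=-2/3, Δ3=-1/3
row 1: diag=8, rhs=38; c'=1/8, d'=19/4
row 2: denom=8−1·1/8=63/8; d'=(-28−1·19/4)/(63/8)=-262/63
row 3: denom=12−3·8/21=76/7; d'=(2−3·-262/63)/(76/7)=4/3
back: M3=4/3
back: M2=-262/63−8/21·4/3=-14/3
back: M1=19/4−1/8·-14/3=16/3
M: M0=0, M1=16/3, M2=-14/3, M3=4/3, M4=0
seg 0: a=3, c=M0/2=0, d=(M1−M0)/(6·3)=8/27, b=Δ0−h0·(2M0+M1)/6=-5
seg 1: a=-4, c=M1/2=8/3, d=(M2−M1)/(6·1)=-5/3, b=Δ1−h1·(2M1+M2)/6=3
seg 2: a=0, c=M2/2=-7/3, d=(M3−M2)/(6·3)=1/3, b=Δ2−h2·(2M2+M3)/6=10/3
seg 3: a=-2, c=M3/2=2/3, d=(M4−M3)/(6·3)=-2/27, b=Δ3−h3·(2M3+M4)/6=-5/3
t_q=13/4 → seg 1, τ=1/4; S=-4+3·τ+8/3·τ²+-5/3·τ³=-199/64

  seg 0: a=3 b=-5 c=0 d=8/27
  seg 1: a=-4 b=3 c=8/3 d=-5/3
  seg 2: a=0 b=10/3 c=-7/3 d=1/3
  seg 3: a=-2 b=-5/3 c=2/3 d=-2/27
S(13/4) = -199/64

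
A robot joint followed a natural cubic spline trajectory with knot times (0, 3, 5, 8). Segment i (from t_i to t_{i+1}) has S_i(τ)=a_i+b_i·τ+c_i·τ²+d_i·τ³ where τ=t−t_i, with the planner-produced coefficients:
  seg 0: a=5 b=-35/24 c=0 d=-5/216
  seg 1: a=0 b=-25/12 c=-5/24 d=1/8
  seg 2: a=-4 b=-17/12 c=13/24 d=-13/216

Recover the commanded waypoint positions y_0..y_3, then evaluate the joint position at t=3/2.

y_0 = S_0(0) = a_0 = 5
y_1 = S_1(0) = a_1 = 0
y_2 = S_2(0) = a_2 = -4
y_3 = S_2(3) = -5
t_q=3/2 is in segment 0 (τ=3/2); S_0(τ)=175/64

y_0=5 y_1=0 y_2=-4 y_3=-5
S(3/2) = 175/64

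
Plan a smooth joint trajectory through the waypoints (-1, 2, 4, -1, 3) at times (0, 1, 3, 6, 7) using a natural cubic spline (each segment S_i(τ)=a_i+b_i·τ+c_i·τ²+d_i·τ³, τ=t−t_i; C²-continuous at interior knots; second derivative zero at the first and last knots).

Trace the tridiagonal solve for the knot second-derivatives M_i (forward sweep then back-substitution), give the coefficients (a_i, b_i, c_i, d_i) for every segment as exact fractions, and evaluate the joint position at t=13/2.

  seg 0: a=-1 b=1871/591 c=0 d=-98/591
  seg 1: a=2 b=1577/591 c=-98/197 d=-199/1182
  seg 2: a=4 b=-793/591 c=-297/197 d=827/1773
  seg 3: a=-1 b=1304/591 c=530/197 d=-530/591
S(13/2) = 523/788

Δ: Δ0=3, Δ1=1, Δ2=-5/3, Δ3=4
row 1: diag=6, rhs=-12; c'=1/3, d'=-2
row 2: denom=10−2·1/3=28/3; d'=(-16−2·-2)/(28/3)=-9/7
row 3: denom=8−3·9/28=197/28; d'=(34−3·-9/7)/(197/28)=1060/197
back: M3=1060/197
back: M2=-9/7−9/28·1060/197=-594/197
back: M1=-2−1/3·-594/197=-196/197
M: M0=0, M1=-196/197, M2=-594/197, M3=1060/197, M4=0
seg 0: a=-1, c=M0/2=0, d=(M1−M0)/(6·1)=-98/591, b=Δ0−h0·(2M0+M1)/6=1871/591
seg 1: a=2, c=M1/2=-98/197, d=(M2−M1)/(6·2)=-199/1182, b=Δ1−h1·(2M1+M2)/6=1577/591
seg 2: a=4, c=M2/2=-297/197, d=(M3−M2)/(6·3)=827/1773, b=Δ2−h2·(2M2+M3)/6=-793/591
seg 3: a=-1, c=M3/2=530/197, d=(M4−M3)/(6·1)=-530/591, b=Δ3−h3·(2M3+M4)/6=1304/591
t_q=13/2 → seg 3, τ=1/2; S=-1+1304/591·τ+530/197·τ²+-530/591·τ³=523/788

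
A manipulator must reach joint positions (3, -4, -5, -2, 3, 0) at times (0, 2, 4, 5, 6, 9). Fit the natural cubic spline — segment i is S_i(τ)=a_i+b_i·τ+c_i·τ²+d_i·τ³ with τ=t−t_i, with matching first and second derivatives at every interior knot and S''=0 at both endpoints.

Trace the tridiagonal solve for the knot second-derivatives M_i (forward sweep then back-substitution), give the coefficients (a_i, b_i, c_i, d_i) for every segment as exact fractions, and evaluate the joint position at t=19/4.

Δ: Δ0=-7/2, Δ1=-1/2, Δ2=3, Δ3=5, Δ4=-1
row 1: diag=8, rhs=18; c'=1/4, d'=9/4
row 2: denom=6−2·1/4=11/2; d'=(21−2·9/4)/(11/2)=3
row 3: denom=4−1·2/11=42/11; d'=(12−1·3)/(42/11)=33/14
row 4: denom=8−1·11/42=325/42; d'=(-36−1·33/14)/(325/42)=-1611/325
back: M4=-1611/325
back: M3=33/14−11/42·-1611/325=1188/325
back: M2=3−2/11·1188/325=759/325
back: M1=9/4−1/4·759/325=1083/650
M: M0=0, M1=1083/650, M2=759/325, M3=1188/325, M4=-1611/325, M5=0
seg 0: a=3, c=M0/2=0, d=(M1−M0)/(6·2)=361/2600, b=Δ0−h0·(2M0+M1)/6=-1318/325
seg 1: a=-4, c=M1/2=1083/1300, d=(M2−M1)/(6·2)=29/520, b=Δ1−h1·(2M1+M2)/6=-1553/650
seg 2: a=-5, c=M2/2=759/650, d=(M3−M2)/(6·1)=11/50, b=Δ2−h2·(2M2+M3)/6=524/325
seg 3: a=-2, c=M3/2=594/325, d=(M4−M3)/(6·1)=-933/650, b=Δ3−h3·(2M3+M4)/6=599/130
seg 4: a=3, c=M4/2=-1611/650, d=(M5−M4)/(6·3)=179/650, b=Δ4−h4·(2M4+M5)/6=1286/325
t_q=19/4 → seg 2, τ=3/4; S=-5+524/325·τ+759/650·τ²+11/50·τ³=-126511/41600

  seg 0: a=3 b=-1318/325 c=0 d=361/2600
  seg 1: a=-4 b=-1553/650 c=1083/1300 d=29/520
  seg 2: a=-5 b=524/325 c=759/650 d=11/50
  seg 3: a=-2 b=599/130 c=594/325 d=-933/650
  seg 4: a=3 b=1286/325 c=-1611/650 d=179/650
S(19/4) = -126511/41600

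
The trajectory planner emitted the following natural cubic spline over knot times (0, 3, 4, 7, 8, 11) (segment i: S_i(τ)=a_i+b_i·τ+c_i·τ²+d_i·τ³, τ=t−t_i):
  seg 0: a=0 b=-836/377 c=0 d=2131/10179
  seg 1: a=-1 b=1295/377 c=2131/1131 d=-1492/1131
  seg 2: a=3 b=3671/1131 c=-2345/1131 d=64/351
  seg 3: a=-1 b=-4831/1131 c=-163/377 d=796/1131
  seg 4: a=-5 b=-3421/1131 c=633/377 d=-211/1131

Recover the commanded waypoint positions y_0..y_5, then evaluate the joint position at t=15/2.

y_0 = S_0(0) = a_0 = 0
y_1 = S_1(0) = a_1 = -1
y_2 = S_2(0) = a_2 = 3
y_3 = S_3(0) = a_3 = -1
y_4 = S_4(0) = a_4 = -5
y_5 = S_4(3) = -4
t_q=15/2 is in segment 3 (τ=1/2); S_3(τ)=-4759/1508

y_0=0 y_1=-1 y_2=3 y_3=-1 y_4=-5 y_5=-4
S(15/2) = -4759/1508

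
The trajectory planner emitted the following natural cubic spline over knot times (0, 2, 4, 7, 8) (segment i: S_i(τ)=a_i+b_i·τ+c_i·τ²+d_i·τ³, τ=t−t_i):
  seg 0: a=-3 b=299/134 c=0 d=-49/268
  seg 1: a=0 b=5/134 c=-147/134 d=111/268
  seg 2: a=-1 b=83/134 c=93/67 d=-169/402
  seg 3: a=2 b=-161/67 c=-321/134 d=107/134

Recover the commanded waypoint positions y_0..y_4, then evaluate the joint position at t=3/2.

y_0 = S_0(0) = a_0 = -3
y_1 = S_1(0) = a_1 = 0
y_2 = S_2(0) = a_2 = -1
y_3 = S_3(0) = a_3 = 2
y_4 = S_3(1) = -2
t_q=3/2 is in segment 0 (τ=3/2); S_0(τ)=-579/2144

y_0=-3 y_1=0 y_2=-1 y_3=2 y_4=-2
S(3/2) = -579/2144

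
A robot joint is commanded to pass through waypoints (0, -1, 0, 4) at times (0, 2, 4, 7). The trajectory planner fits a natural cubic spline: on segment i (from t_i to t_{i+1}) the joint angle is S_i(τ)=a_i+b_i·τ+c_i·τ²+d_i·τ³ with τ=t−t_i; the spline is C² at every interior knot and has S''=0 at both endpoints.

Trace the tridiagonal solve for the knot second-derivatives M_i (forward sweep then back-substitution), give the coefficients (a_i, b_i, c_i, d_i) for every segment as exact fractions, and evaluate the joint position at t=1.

  seg 0: a=0 b=-41/57 c=0 d=25/456
  seg 1: a=-1 b=-7/114 c=25/76 d=-11/456
  seg 2: a=0 b=55/57 c=7/38 d=-7/342
S(1) = -101/152

Δ: Δ0=-1/2, Δ1=1/2, Δ2=4/3
row 1: diag=8, rhs=6; c'=1/4, d'=3/4
row 2: denom=10−2·1/4=19/2; d'=(5−2·3/4)/(19/2)=7/19
back: M2=7/19
back: M1=3/4−1/4·7/19=25/38
M: M0=0, M1=25/38, M2=7/19, M3=0
seg 0: a=0, c=M0/2=0, d=(M1−M0)/(6·2)=25/456, b=Δ0−h0·(2M0+M1)/6=-41/57
seg 1: a=-1, c=M1/2=25/76, d=(M2−M1)/(6·2)=-11/456, b=Δ1−h1·(2M1+M2)/6=-7/114
seg 2: a=0, c=M2/2=7/38, d=(M3−M2)/(6·3)=-7/342, b=Δ2−h2·(2M2+M3)/6=55/57
t_q=1 → seg 0, τ=1; S=0+-41/57·τ+0·τ²+25/456·τ³=-101/152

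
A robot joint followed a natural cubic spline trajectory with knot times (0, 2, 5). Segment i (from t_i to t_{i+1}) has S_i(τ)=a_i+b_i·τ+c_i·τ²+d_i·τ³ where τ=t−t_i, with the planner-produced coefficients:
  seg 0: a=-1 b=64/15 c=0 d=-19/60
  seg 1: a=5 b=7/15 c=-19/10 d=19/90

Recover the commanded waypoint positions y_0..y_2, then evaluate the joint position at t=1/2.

y_0=-1 y_1=5 y_2=-5
S(1/2) = 35/32

y_0 = S_0(0) = a_0 = -1
y_1 = S_1(0) = a_1 = 5
y_2 = S_1(3) = -5
t_q=1/2 is in segment 0 (τ=1/2); S_0(τ)=35/32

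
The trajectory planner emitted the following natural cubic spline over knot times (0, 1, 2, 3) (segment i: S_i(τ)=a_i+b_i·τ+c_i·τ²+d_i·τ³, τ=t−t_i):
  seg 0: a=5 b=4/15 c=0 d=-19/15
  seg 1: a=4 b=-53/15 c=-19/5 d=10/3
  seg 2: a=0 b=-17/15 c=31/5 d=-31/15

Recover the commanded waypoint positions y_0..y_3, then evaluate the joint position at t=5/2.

y_0 = S_0(0) = a_0 = 5
y_1 = S_1(0) = a_1 = 4
y_2 = S_2(0) = a_2 = 0
y_3 = S_2(1) = 3
t_q=5/2 is in segment 2 (τ=1/2); S_2(τ)=29/40

y_0=5 y_1=4 y_2=0 y_3=3
S(5/2) = 29/40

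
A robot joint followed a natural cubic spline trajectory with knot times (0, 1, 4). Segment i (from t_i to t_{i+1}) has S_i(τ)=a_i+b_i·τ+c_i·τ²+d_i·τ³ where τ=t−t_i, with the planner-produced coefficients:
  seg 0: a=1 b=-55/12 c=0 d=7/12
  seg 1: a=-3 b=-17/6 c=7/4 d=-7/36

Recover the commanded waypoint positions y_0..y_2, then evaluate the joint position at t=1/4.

y_0=1 y_1=-3 y_2=-1
S(1/4) = -35/256

y_0 = S_0(0) = a_0 = 1
y_1 = S_1(0) = a_1 = -3
y_2 = S_1(3) = -1
t_q=1/4 is in segment 0 (τ=1/4); S_0(τ)=-35/256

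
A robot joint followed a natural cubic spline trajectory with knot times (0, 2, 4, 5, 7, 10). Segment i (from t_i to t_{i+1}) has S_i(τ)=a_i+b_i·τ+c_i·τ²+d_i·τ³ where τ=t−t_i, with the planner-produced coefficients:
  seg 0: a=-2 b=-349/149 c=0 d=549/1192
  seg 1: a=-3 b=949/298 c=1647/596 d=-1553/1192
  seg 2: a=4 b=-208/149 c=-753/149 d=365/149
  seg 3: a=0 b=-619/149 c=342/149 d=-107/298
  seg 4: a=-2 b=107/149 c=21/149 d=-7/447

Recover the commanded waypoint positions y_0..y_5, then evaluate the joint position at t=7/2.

y_0 = S_0(0) = a_0 = -2
y_1 = S_1(0) = a_1 = -3
y_2 = S_2(0) = a_2 = 4
y_3 = S_3(0) = a_3 = 0
y_4 = S_4(0) = a_4 = -2
y_5 = S_4(3) = 1
t_q=7/2 is in segment 1 (τ=3/2); S_1(τ)=34305/9536

y_0=-2 y_1=-3 y_2=4 y_3=0 y_4=-2 y_5=1
S(7/2) = 34305/9536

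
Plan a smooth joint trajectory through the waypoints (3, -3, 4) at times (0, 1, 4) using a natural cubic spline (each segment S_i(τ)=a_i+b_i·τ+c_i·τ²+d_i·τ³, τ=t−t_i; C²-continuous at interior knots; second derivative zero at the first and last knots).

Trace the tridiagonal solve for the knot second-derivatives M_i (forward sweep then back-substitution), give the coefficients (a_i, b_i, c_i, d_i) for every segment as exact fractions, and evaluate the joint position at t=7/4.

  seg 0: a=3 b=-169/24 c=0 d=25/24
  seg 1: a=-3 b=-47/12 c=25/8 d=-25/72
S(7/4) = -2215/512

Δ: Δ0=-6, Δ1=7/3
row 1: diag=8, rhs=50; c'=3/8, d'=25/4
back: M1=25/4
M: M0=0, M1=25/4, M2=0
seg 0: a=3, c=M0/2=0, d=(M1−M0)/(6·1)=25/24, b=Δ0−h0·(2M0+M1)/6=-169/24
seg 1: a=-3, c=M1/2=25/8, d=(M2−M1)/(6·3)=-25/72, b=Δ1−h1·(2M1+M2)/6=-47/12
t_q=7/4 → seg 1, τ=3/4; S=-3+-47/12·τ+25/8·τ²+-25/72·τ³=-2215/512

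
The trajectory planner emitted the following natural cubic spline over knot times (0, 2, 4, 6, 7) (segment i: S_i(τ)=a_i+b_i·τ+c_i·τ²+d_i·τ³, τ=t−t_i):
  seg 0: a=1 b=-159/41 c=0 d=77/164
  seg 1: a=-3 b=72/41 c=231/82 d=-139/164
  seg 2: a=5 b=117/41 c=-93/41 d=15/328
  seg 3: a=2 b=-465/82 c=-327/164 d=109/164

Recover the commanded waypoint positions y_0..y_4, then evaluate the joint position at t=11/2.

y_0 = S_0(0) = a_0 = 1
y_1 = S_1(0) = a_1 = -3
y_2 = S_2(0) = a_2 = 5
y_3 = S_3(0) = a_3 = 2
y_4 = S_3(1) = -5
t_q=11/2 is in segment 2 (τ=3/2); S_2(τ)=11365/2624

y_0=1 y_1=-3 y_2=5 y_3=2 y_4=-5
S(11/2) = 11365/2624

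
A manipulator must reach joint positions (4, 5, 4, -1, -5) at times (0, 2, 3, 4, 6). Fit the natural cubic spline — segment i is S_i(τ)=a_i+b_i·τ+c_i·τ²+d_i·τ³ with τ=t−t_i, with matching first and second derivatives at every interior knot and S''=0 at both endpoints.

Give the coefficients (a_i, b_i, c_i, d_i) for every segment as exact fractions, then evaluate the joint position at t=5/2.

  seg 0: a=4 b=27/44 c=0 d=-5/176
  seg 1: a=5 b=3/11 c=-15/88 d=-97/88
  seg 2: a=4 b=-27/8 c=-153/44 d=163/88
  seg 3: a=-1 b=-105/22 c=183/88 d=-61/176
S(5/2) = 3489/704

Δ: Δ0=1/2, Δ1=-1, Δ2=-5, Δ3=-2
row 1: diag=6, rhs=-9; c'=1/6, d'=-3/2
row 2: denom=4−1·1/6=23/6; d'=(-24−1·-3/2)/(23/6)=-135/23
row 3: denom=6−1·6/23=132/23; d'=(18−1·-135/23)/(132/23)=183/44
back: M3=183/44
back: M2=-135/23−6/23·183/44=-153/22
back: M1=-3/2−1/6·-153/22=-15/44
M: M0=0, M1=-15/44, M2=-153/22, M3=183/44, M4=0
seg 0: a=4, c=M0/2=0, d=(M1−M0)/(6·2)=-5/176, b=Δ0−h0·(2M0+M1)/6=27/44
seg 1: a=5, c=M1/2=-15/88, d=(M2−M1)/(6·1)=-97/88, b=Δ1−h1·(2M1+M2)/6=3/11
seg 2: a=4, c=M2/2=-153/44, d=(M3−M2)/(6·1)=163/88, b=Δ2−h2·(2M2+M3)/6=-27/8
seg 3: a=-1, c=M3/2=183/88, d=(M4−M3)/(6·2)=-61/176, b=Δ3−h3·(2M3+M4)/6=-105/22
t_q=5/2 → seg 1, τ=1/2; S=5+3/11·τ+-15/88·τ²+-97/88·τ³=3489/704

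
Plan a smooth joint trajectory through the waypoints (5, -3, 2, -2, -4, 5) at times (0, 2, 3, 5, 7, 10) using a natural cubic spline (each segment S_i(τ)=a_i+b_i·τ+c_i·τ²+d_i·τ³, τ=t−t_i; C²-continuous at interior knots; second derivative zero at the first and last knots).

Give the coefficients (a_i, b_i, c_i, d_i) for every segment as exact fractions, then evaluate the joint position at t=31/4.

Δ: Δ0=-4, Δ1=5, Δ2=-2, Δ3=-1, Δ4=3
row 1: diag=6, rhs=54; c'=1/6, d'=9
row 2: denom=6−1·1/6=35/6; d'=(-42−1·9)/(35/6)=-306/35
row 3: denom=8−2·12/35=256/35; d'=(6−2·-306/35)/(256/35)=411/128
row 4: denom=10−2·35/128=605/64; d'=(24−2·411/128)/(605/64)=225/121
back: M4=225/121
back: M3=411/128−35/128·225/121=327/121
back: M2=-306/35−12/35·327/121=-1170/121
back: M1=9−1/6·-1170/121=1284/121
M: M0=0, M1=1284/121, M2=-1170/121, M3=327/121, M4=225/121, M5=0
seg 0: a=5, c=M0/2=0, d=(M1−M0)/(6·2)=107/121, b=Δ0−h0·(2M0+M1)/6=-912/121
seg 1: a=-3, c=M1/2=642/121, d=(M2−M1)/(6·1)=-409/121, b=Δ1−h1·(2M1+M2)/6=372/121
seg 2: a=2, c=M2/2=-585/121, d=(M3−M2)/(6·2)=499/484, b=Δ2−h2·(2M2+M3)/6=39/11
seg 3: a=-2, c=M3/2=327/242, d=(M4−M3)/(6·2)=-17/242, b=Δ3−h3·(2M3+M4)/6=-414/121
seg 4: a=-4, c=M4/2=225/242, d=(M5−M4)/(6·3)=-25/242, b=Δ4−h4·(2M4+M5)/6=138/121
t_q=31/4 → seg 4, τ=3/4; S=-4+138/121·τ+225/242·τ²+-25/242·τ³=-41279/15488

  seg 0: a=5 b=-912/121 c=0 d=107/121
  seg 1: a=-3 b=372/121 c=642/121 d=-409/121
  seg 2: a=2 b=39/11 c=-585/121 d=499/484
  seg 3: a=-2 b=-414/121 c=327/242 d=-17/242
  seg 4: a=-4 b=138/121 c=225/242 d=-25/242
S(31/4) = -41279/15488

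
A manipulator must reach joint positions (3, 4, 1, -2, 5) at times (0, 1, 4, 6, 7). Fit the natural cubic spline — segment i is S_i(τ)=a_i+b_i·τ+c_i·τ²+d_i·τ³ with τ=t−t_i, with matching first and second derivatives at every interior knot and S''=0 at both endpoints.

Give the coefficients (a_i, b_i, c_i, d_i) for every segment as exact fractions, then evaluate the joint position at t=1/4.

  seg 0: a=3 b=223/197 c=0 d=-26/197
  seg 1: a=4 b=145/197 c=-78/197 d=-12/197
  seg 2: a=1 b=-647/197 c=-186/197 d=1447/1576
  seg 3: a=-2 b=1559/394 c=3597/788 d=-1199/788
S(1/4) = 20683/6304

Δ: Δ0=1, Δ1=-1, Δ2=-3/2, Δ3=7
row 1: diag=8, rhs=-12; c'=3/8, d'=-3/2
row 2: denom=10−3·3/8=71/8; d'=(-3−3·-3/2)/(71/8)=12/71
row 3: denom=6−2·16/71=394/71; d'=(51−2·12/71)/(394/71)=3597/394
back: M3=3597/394
back: M2=12/71−16/71·3597/394=-372/197
back: M1=-3/2−3/8·-372/197=-156/197
M: M0=0, M1=-156/197, M2=-372/197, M3=3597/394, M4=0
seg 0: a=3, c=M0/2=0, d=(M1−M0)/(6·1)=-26/197, b=Δ0−h0·(2M0+M1)/6=223/197
seg 1: a=4, c=M1/2=-78/197, d=(M2−M1)/(6·3)=-12/197, b=Δ1−h1·(2M1+M2)/6=145/197
seg 2: a=1, c=M2/2=-186/197, d=(M3−M2)/(6·2)=1447/1576, b=Δ2−h2·(2M2+M3)/6=-647/197
seg 3: a=-2, c=M3/2=3597/788, d=(M4−M3)/(6·1)=-1199/788, b=Δ3−h3·(2M3+M4)/6=1559/394
t_q=1/4 → seg 0, τ=1/4; S=3+223/197·τ+0·τ²+-26/197·τ³=20683/6304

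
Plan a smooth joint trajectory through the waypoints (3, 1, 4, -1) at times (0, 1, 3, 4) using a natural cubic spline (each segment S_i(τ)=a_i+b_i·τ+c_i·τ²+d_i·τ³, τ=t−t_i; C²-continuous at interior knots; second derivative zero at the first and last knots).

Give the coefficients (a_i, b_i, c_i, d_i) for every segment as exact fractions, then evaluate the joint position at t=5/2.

Δ: Δ0=-2, Δ1=3/2, Δ2=-5
row 1: diag=6, rhs=21; c'=1/3, d'=7/2
row 2: denom=6−2·1/3=16/3; d'=(-39−2·7/2)/(16/3)=-69/8
back: M2=-69/8
back: M1=7/2−1/3·-69/8=51/8
M: M0=0, M1=51/8, M2=-69/8, M3=0
seg 0: a=3, c=M0/2=0, d=(M1−M0)/(6·1)=17/16, b=Δ0−h0·(2M0+M1)/6=-49/16
seg 1: a=1, c=M1/2=51/16, d=(M2−M1)/(6·2)=-5/4, b=Δ1−h1·(2M1+M2)/6=1/8
seg 2: a=4, c=M2/2=-69/16, d=(M3−M2)/(6·1)=23/16, b=Δ2−h2·(2M2+M3)/6=-17/8
t_q=5/2 → seg 1, τ=3/2; S=1+1/8·τ+51/16·τ²+-5/4·τ³=265/64

  seg 0: a=3 b=-49/16 c=0 d=17/16
  seg 1: a=1 b=1/8 c=51/16 d=-5/4
  seg 2: a=4 b=-17/8 c=-69/16 d=23/16
S(5/2) = 265/64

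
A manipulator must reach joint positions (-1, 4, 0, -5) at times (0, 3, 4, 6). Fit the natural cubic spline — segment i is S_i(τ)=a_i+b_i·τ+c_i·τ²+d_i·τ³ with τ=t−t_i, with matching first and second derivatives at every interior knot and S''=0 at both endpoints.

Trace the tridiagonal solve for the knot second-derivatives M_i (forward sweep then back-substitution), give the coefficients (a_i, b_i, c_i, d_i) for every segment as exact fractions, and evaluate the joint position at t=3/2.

Δ: Δ0=5/3, Δ1=-4, Δ2=-5/2
row 1: diag=8, rhs=-34; c'=1/8, d'=-17/4
row 2: denom=6−1·1/8=47/8; d'=(9−1·-17/4)/(47/8)=106/47
back: M2=106/47
back: M1=-17/4−1/8·106/47=-213/47
M: M0=0, M1=-213/47, M2=106/47, M3=0
seg 0: a=-1, c=M0/2=0, d=(M1−M0)/(6·3)=-71/282, b=Δ0−h0·(2M0+M1)/6=1109/282
seg 1: a=4, c=M1/2=-213/94, d=(M2−M1)/(6·1)=319/282, b=Δ1−h1·(2M1+M2)/6=-404/141
seg 2: a=0, c=M2/2=53/47, d=(M3−M2)/(6·2)=-53/282, b=Δ2−h2·(2M2+M3)/6=-1129/282
t_q=3/2 → seg 0, τ=3/2; S=-1+1109/282·τ+0·τ²+-71/282·τ³=3045/752

  seg 0: a=-1 b=1109/282 c=0 d=-71/282
  seg 1: a=4 b=-404/141 c=-213/94 d=319/282
  seg 2: a=0 b=-1129/282 c=53/47 d=-53/282
S(3/2) = 3045/752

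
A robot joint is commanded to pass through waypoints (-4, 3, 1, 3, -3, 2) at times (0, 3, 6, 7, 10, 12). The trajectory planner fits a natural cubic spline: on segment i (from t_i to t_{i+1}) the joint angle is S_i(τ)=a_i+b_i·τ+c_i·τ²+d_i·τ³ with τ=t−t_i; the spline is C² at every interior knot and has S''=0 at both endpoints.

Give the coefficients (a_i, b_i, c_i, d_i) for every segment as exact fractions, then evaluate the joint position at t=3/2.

Δ: Δ0=7/3, Δ1=-2/3, Δ2=2, Δ3=-2, Δ4=5/2
row 1: diag=12, rhs=-18; c'=1/4, d'=-3/2
row 2: denom=8−3·1/4=29/4; d'=(16−3·-3/2)/(29/4)=82/29
row 3: denom=8−1·4/29=228/29; d'=(-24−1·82/29)/(228/29)=-389/114
row 4: denom=10−3·29/76=673/76; d'=(27−3·-389/114)/(673/76)=2830/673
back: M4=2830/673
back: M3=-389/114−29/76·2830/673=-10129/2019
back: M2=82/29−4/29·-10129/2019=7106/2019
back: M1=-3/2−1/4·7106/2019=-4805/2019
M: M0=0, M1=-4805/2019, M2=7106/2019, M3=-10129/2019, M4=2830/673, M5=0
seg 0: a=-4, c=M0/2=0, d=(M1−M0)/(6·3)=-4805/36342, b=Δ0−h0·(2M0+M1)/6=14227/4038
seg 1: a=3, c=M1/2=-4805/4038, d=(M2−M1)/(6·3)=11911/36342, b=Δ1−h1·(2M1+M2)/6=-94/2019
seg 2: a=1, c=M2/2=3553/2019, d=(M3−M2)/(6·1)=-1915/1346, b=Δ2−h2·(2M2+M3)/6=6715/4038
seg 3: a=3, c=M3/2=-10129/4038, d=(M4−M3)/(6·3)=18619/36342, b=Δ3−h3·(2M3+M4)/6=1846/2019
seg 4: a=-3, c=M4/2=1415/673, d=(M5−M4)/(6·2)=-1415/4038, b=Δ4−h4·(2M4+M5)/6=-1225/4038
t_q=3/2 → seg 0, τ=3/2; S=-4+14227/4038·τ+0·τ²+-4805/36342·τ³=9031/10768

  seg 0: a=-4 b=14227/4038 c=0 d=-4805/36342
  seg 1: a=3 b=-94/2019 c=-4805/4038 d=11911/36342
  seg 2: a=1 b=6715/4038 c=3553/2019 d=-1915/1346
  seg 3: a=3 b=1846/2019 c=-10129/4038 d=18619/36342
  seg 4: a=-3 b=-1225/4038 c=1415/673 d=-1415/4038
S(3/2) = 9031/10768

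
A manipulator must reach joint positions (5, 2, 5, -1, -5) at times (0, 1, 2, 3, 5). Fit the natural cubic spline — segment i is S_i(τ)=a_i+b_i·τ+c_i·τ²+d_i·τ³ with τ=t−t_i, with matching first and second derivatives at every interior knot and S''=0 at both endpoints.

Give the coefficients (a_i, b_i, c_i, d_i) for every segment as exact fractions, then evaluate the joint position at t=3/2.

  seg 0: a=5 b=-227/43 c=0 d=98/43
  seg 1: a=2 b=67/43 c=294/43 d=-232/43
  seg 2: a=5 b=-41/43 c=-402/43 d=185/43
  seg 3: a=-1 b=-290/43 c=153/43 d=-51/86
S(3/2) = 164/43

Δ: Δ0=-3, Δ1=3, Δ2=-6, Δ3=-2
row 1: diag=4, rhs=36; c'=1/4, d'=9
row 2: denom=4−1·1/4=15/4; d'=(-54−1·9)/(15/4)=-84/5
row 3: denom=6−1·4/15=86/15; d'=(24−1·-84/5)/(86/15)=306/43
back: M3=306/43
back: M2=-84/5−4/15·306/43=-804/43
back: M1=9−1/4·-804/43=588/43
M: M0=0, M1=588/43, M2=-804/43, M3=306/43, M4=0
seg 0: a=5, c=M0/2=0, d=(M1−M0)/(6·1)=98/43, b=Δ0−h0·(2M0+M1)/6=-227/43
seg 1: a=2, c=M1/2=294/43, d=(M2−M1)/(6·1)=-232/43, b=Δ1−h1·(2M1+M2)/6=67/43
seg 2: a=5, c=M2/2=-402/43, d=(M3−M2)/(6·1)=185/43, b=Δ2−h2·(2M2+M3)/6=-41/43
seg 3: a=-1, c=M3/2=153/43, d=(M4−M3)/(6·2)=-51/86, b=Δ3−h3·(2M3+M4)/6=-290/43
t_q=3/2 → seg 1, τ=1/2; S=2+67/43·τ+294/43·τ²+-232/43·τ³=164/43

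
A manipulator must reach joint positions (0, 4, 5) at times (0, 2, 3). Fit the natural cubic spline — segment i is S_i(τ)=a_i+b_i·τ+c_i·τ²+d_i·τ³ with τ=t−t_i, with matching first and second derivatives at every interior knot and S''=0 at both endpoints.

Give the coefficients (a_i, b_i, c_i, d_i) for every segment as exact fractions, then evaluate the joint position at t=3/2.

  seg 0: a=0 b=7/3 c=0 d=-1/12
  seg 1: a=4 b=4/3 c=-1/2 d=1/6
S(3/2) = 103/32

Δ: Δ0=2, Δ1=1
row 1: diag=6, rhs=-6; c'=1/6, d'=-1
back: M1=-1
M: M0=0, M1=-1, M2=0
seg 0: a=0, c=M0/2=0, d=(M1−M0)/(6·2)=-1/12, b=Δ0−h0·(2M0+M1)/6=7/3
seg 1: a=4, c=M1/2=-1/2, d=(M2−M1)/(6·1)=1/6, b=Δ1−h1·(2M1+M2)/6=4/3
t_q=3/2 → seg 0, τ=3/2; S=0+7/3·τ+0·τ²+-1/12·τ³=103/32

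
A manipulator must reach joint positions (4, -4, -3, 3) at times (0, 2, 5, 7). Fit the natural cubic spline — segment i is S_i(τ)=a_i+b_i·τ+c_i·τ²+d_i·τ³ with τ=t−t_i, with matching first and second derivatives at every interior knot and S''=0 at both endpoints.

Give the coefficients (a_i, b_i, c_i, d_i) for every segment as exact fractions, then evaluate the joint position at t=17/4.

Δ: Δ0=-4, Δ1=1/3, Δ2=3
row 1: diag=10, rhs=26; c'=3/10, d'=13/5
row 2: denom=10−3·3/10=91/10; d'=(16−3·13/5)/(91/10)=82/91
back: M2=82/91
back: M1=13/5−3/10·82/91=212/91
M: M0=0, M1=212/91, M2=82/91, M3=0
seg 0: a=4, c=M0/2=0, d=(M1−M0)/(6·2)=53/273, b=Δ0−h0·(2M0+M1)/6=-1304/273
seg 1: a=-4, c=M1/2=106/91, d=(M2−M1)/(6·3)=-5/63, b=Δ1−h1·(2M1+M2)/6=-668/273
seg 2: a=-3, c=M2/2=41/91, d=(M3−M2)/(6·2)=-41/546, b=Δ2−h2·(2M2+M3)/6=655/273
t_q=17/4 → seg 1, τ=9/4; S=-4+-668/273·τ+106/91·τ²+-5/63·τ³=-26281/5824

  seg 0: a=4 b=-1304/273 c=0 d=53/273
  seg 1: a=-4 b=-668/273 c=106/91 d=-5/63
  seg 2: a=-3 b=655/273 c=41/91 d=-41/546
S(17/4) = -26281/5824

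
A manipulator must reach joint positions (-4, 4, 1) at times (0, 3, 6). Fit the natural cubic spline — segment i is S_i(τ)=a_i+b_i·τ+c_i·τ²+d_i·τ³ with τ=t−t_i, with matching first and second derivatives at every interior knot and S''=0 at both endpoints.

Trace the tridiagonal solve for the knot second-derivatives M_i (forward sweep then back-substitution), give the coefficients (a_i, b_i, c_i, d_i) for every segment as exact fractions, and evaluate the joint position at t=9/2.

Δ: Δ0=8/3, Δ1=-1
row 1: diag=12, rhs=-22; c'=1/4, d'=-11/6
back: M1=-11/6
M: M0=0, M1=-11/6, M2=0
seg 0: a=-4, c=M0/2=0, d=(M1−M0)/(6·3)=-11/108, b=Δ0−h0·(2M0+M1)/6=43/12
seg 1: a=4, c=M1/2=-11/12, d=(M2−M1)/(6·3)=11/108, b=Δ1−h1·(2M1+M2)/6=5/6
t_q=9/2 → seg 1, τ=3/2; S=4+5/6·τ+-11/12·τ²+11/108·τ³=113/32

  seg 0: a=-4 b=43/12 c=0 d=-11/108
  seg 1: a=4 b=5/6 c=-11/12 d=11/108
S(9/2) = 113/32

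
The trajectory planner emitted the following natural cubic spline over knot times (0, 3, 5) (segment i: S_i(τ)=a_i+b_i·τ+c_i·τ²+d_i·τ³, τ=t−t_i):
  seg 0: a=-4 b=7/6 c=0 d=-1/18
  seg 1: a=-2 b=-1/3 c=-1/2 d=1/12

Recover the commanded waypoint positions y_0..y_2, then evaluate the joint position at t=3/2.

y_0=-4 y_1=-2 y_2=-4
S(3/2) = -39/16

y_0 = S_0(0) = a_0 = -4
y_1 = S_1(0) = a_1 = -2
y_2 = S_1(2) = -4
t_q=3/2 is in segment 0 (τ=3/2); S_0(τ)=-39/16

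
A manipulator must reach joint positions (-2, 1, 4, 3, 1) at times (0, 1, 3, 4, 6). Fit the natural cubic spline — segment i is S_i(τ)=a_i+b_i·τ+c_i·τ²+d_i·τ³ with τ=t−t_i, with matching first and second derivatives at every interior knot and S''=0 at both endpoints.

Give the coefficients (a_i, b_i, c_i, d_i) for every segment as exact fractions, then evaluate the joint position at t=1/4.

Δ: Δ0=3, Δ1=3/2, Δ2=-1, Δ3=-1
row 1: diag=6, rhs=-9; c'=1/3, d'=-3/2
row 2: denom=6−2·1/3=16/3; d'=(-15−2·-3/2)/(16/3)=-9/4
row 3: denom=6−1·3/16=93/16; d'=(0−1·-9/4)/(93/16)=12/31
back: M3=12/31
back: M2=-9/4−3/16·12/31=-72/31
back: M1=-3/2−1/3·-72/31=-45/62
M: M0=0, M1=-45/62, M2=-72/31, M3=12/31, M4=0
seg 0: a=-2, c=M0/2=0, d=(M1−M0)/(6·1)=-15/124, b=Δ0−h0·(2M0+M1)/6=387/124
seg 1: a=1, c=M1/2=-45/124, d=(M2−M1)/(6·2)=-33/248, b=Δ1−h1·(2M1+M2)/6=171/62
seg 2: a=4, c=M2/2=-36/31, d=(M3−M2)/(6·1)=14/31, b=Δ2−h2·(2M2+M3)/6=-9/31
seg 3: a=3, c=M3/2=6/31, d=(M4−M3)/(6·2)=-1/31, b=Δ3−h3·(2M3+M4)/6=-39/31
t_q=1/4 → seg 0, τ=1/4; S=-2+387/124·τ+0·τ²+-15/124·τ³=-9695/7936

  seg 0: a=-2 b=387/124 c=0 d=-15/124
  seg 1: a=1 b=171/62 c=-45/124 d=-33/248
  seg 2: a=4 b=-9/31 c=-36/31 d=14/31
  seg 3: a=3 b=-39/31 c=6/31 d=-1/31
S(1/4) = -9695/7936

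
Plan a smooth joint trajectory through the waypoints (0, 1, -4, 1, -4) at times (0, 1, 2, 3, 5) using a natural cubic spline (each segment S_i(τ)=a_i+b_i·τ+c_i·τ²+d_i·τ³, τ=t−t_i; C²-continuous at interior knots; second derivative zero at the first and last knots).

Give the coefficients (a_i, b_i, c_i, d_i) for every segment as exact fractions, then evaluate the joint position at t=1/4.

  seg 0: a=0 b=583/172 c=0 d=-411/172
  seg 1: a=1 b=-325/86 c=-1233/172 d=1023/172
  seg 2: a=-4 b=-47/172 c=459/43 d=-929/172
  seg 3: a=1 b=419/86 c=-951/172 d=317/344
S(1/4) = 8917/11008

Δ: Δ0=1, Δ1=-5, Δ2=5, Δ3=-5/2
row 1: diag=4, rhs=-36; c'=1/4, d'=-9
row 2: denom=4−1·1/4=15/4; d'=(60−1·-9)/(15/4)=92/5
row 3: denom=6−1·4/15=86/15; d'=(-45−1·92/5)/(86/15)=-951/86
back: M3=-951/86
back: M2=92/5−4/15·-951/86=918/43
back: M1=-9−1/4·918/43=-1233/86
M: M0=0, M1=-1233/86, M2=918/43, M3=-951/86, M4=0
seg 0: a=0, c=M0/2=0, d=(M1−M0)/(6·1)=-411/172, b=Δ0−h0·(2M0+M1)/6=583/172
seg 1: a=1, c=M1/2=-1233/172, d=(M2−M1)/(6·1)=1023/172, b=Δ1−h1·(2M1+M2)/6=-325/86
seg 2: a=-4, c=M2/2=459/43, d=(M3−M2)/(6·1)=-929/172, b=Δ2−h2·(2M2+M3)/6=-47/172
seg 3: a=1, c=M3/2=-951/172, d=(M4−M3)/(6·2)=317/344, b=Δ3−h3·(2M3+M4)/6=419/86
t_q=1/4 → seg 0, τ=1/4; S=0+583/172·τ+0·τ²+-411/172·τ³=8917/11008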